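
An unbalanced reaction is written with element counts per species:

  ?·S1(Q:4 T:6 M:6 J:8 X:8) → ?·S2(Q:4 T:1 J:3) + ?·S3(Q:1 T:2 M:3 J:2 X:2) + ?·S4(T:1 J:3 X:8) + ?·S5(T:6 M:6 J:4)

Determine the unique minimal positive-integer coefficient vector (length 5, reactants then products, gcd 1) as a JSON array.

Coefficients: [3, 2, 4, 2, 1]

Q: 3·4 = 12 | 2·4+4·1+2·0+1·0 = 12
T: 3·6 = 18 | 2·1+4·2+2·1+1·6 = 18
M: 3·6 = 18 | 2·0+4·3+2·0+1·6 = 18
J: 3·8 = 24 | 2·3+4·2+2·3+1·4 = 24
X: 3·8 = 24 | 2·0+4·2+2·8+1·0 = 24
gcd(3,2,4,2,1) = 1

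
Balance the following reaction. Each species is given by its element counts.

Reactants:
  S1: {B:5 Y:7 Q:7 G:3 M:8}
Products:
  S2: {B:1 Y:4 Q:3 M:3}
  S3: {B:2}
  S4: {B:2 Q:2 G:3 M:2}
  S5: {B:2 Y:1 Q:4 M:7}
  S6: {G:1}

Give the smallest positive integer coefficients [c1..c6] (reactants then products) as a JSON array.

B: 3·5 = 15 | 5·1+3·2+1·2+1·2+6·0 = 15
Y: 3·7 = 21 | 5·4+3·0+1·0+1·1+6·0 = 21
Q: 3·7 = 21 | 5·3+3·0+1·2+1·4+6·0 = 21
G: 3·3 = 9 | 5·0+3·0+1·3+1·0+6·1 = 9
M: 3·8 = 24 | 5·3+3·0+1·2+1·7+6·0 = 24
gcd(3,5,3,1,1,6) = 1

Coefficients: [3, 5, 3, 1, 1, 6]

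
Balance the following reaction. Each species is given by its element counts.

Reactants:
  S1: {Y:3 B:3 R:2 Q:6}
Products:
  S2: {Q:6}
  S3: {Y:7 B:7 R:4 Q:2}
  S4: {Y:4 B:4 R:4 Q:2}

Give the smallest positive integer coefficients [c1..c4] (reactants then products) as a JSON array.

Y: 6·3 = 18 | 5·0+2·7+1·4 = 18
B: 6·3 = 18 | 5·0+2·7+1·4 = 18
R: 6·2 = 12 | 5·0+2·4+1·4 = 12
Q: 6·6 = 36 | 5·6+2·2+1·2 = 36
gcd(6,5,2,1) = 1

Coefficients: [6, 5, 2, 1]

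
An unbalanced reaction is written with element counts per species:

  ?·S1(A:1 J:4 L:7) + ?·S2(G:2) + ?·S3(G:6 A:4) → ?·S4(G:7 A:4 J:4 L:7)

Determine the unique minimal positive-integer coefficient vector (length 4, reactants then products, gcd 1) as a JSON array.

Coefficients: [4, 5, 3, 4]

G: 4·0+5·2+3·6 = 28 | 4·7 = 28
A: 4·1+5·0+3·4 = 16 | 4·4 = 16
J: 4·4+5·0+3·0 = 16 | 4·4 = 16
L: 4·7+5·0+3·0 = 28 | 4·7 = 28
gcd(4,5,3,4) = 1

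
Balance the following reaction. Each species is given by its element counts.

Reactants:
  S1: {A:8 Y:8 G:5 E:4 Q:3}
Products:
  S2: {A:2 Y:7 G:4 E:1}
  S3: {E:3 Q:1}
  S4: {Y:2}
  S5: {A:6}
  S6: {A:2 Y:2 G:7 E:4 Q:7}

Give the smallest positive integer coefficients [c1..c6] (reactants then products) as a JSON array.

A: 3·8 = 24 | 2·2+2·0+4·0+3·6+1·2 = 24
Y: 3·8 = 24 | 2·7+2·0+4·2+3·0+1·2 = 24
G: 3·5 = 15 | 2·4+2·0+4·0+3·0+1·7 = 15
E: 3·4 = 12 | 2·1+2·3+4·0+3·0+1·4 = 12
Q: 3·3 = 9 | 2·0+2·1+4·0+3·0+1·7 = 9
gcd(3,2,2,4,3,1) = 1

Coefficients: [3, 2, 2, 4, 3, 1]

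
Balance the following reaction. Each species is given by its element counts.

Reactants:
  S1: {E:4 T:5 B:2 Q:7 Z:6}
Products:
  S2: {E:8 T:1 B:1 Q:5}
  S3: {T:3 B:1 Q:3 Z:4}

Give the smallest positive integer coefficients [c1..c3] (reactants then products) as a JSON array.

Coefficients: [2, 1, 3]

E: 2·4 = 8 | 1·8+3·0 = 8
T: 2·5 = 10 | 1·1+3·3 = 10
B: 2·2 = 4 | 1·1+3·1 = 4
Q: 2·7 = 14 | 1·5+3·3 = 14
Z: 2·6 = 12 | 1·0+3·4 = 12
gcd(2,1,3) = 1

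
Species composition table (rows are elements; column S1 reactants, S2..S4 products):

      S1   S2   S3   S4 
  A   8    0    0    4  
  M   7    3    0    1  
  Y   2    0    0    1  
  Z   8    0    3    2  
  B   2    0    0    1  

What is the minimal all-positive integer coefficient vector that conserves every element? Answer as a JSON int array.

Coefficients: [3, 5, 4, 6]

A: 3·8 = 24 | 5·0+4·0+6·4 = 24
M: 3·7 = 21 | 5·3+4·0+6·1 = 21
Y: 3·2 = 6 | 5·0+4·0+6·1 = 6
Z: 3·8 = 24 | 5·0+4·3+6·2 = 24
B: 3·2 = 6 | 5·0+4·0+6·1 = 6
gcd(3,5,4,6) = 1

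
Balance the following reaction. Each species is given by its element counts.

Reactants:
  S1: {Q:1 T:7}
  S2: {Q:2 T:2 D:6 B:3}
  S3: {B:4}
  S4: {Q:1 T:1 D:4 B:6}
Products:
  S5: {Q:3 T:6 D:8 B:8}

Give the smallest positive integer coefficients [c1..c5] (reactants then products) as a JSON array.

Coefficients: [1, 2, 1, 1, 2]

Q: 1·1+2·2+1·0+1·1 = 6 | 2·3 = 6
T: 1·7+2·2+1·0+1·1 = 12 | 2·6 = 12
D: 1·0+2·6+1·0+1·4 = 16 | 2·8 = 16
B: 1·0+2·3+1·4+1·6 = 16 | 2·8 = 16
gcd(1,2,1,1,2) = 1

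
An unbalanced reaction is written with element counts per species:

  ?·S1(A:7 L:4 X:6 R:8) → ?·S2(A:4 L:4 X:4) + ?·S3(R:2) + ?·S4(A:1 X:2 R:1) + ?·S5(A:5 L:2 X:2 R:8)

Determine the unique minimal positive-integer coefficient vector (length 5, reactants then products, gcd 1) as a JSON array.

Coefficients: [6, 4, 5, 6, 4]

A: 6·7 = 42 | 4·4+5·0+6·1+4·5 = 42
L: 6·4 = 24 | 4·4+5·0+6·0+4·2 = 24
X: 6·6 = 36 | 4·4+5·0+6·2+4·2 = 36
R: 6·8 = 48 | 4·0+5·2+6·1+4·8 = 48
gcd(6,4,5,6,4) = 1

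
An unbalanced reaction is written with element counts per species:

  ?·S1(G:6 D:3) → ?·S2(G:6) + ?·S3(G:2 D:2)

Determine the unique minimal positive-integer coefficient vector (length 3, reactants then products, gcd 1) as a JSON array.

Coefficients: [2, 1, 3]

G: 2·6 = 12 | 1·6+3·2 = 12
D: 2·3 = 6 | 1·0+3·2 = 6
gcd(2,1,3) = 1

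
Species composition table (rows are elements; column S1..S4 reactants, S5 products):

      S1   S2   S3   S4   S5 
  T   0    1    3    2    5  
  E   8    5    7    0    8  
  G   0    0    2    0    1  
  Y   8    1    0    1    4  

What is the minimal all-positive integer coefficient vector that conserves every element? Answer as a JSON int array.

Coefficients: [1, 2, 2, 6, 4]

T: 1·0+2·1+2·3+6·2 = 20 | 4·5 = 20
E: 1·8+2·5+2·7+6·0 = 32 | 4·8 = 32
G: 1·0+2·0+2·2+6·0 = 4 | 4·1 = 4
Y: 1·8+2·1+2·0+6·1 = 16 | 4·4 = 16
gcd(1,2,2,6,4) = 1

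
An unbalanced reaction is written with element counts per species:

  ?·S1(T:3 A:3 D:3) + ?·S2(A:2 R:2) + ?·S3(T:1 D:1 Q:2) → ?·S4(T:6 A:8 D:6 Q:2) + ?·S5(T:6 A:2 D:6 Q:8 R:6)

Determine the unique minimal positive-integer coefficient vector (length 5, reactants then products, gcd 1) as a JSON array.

T: 4·3+3·0+6·1 = 18 | 2·6+1·6 = 18
A: 4·3+3·2+6·0 = 18 | 2·8+1·2 = 18
D: 4·3+3·0+6·1 = 18 | 2·6+1·6 = 18
Q: 4·0+3·0+6·2 = 12 | 2·2+1·8 = 12
R: 4·0+3·2+6·0 = 6 | 2·0+1·6 = 6
gcd(4,3,6,2,1) = 1

Coefficients: [4, 3, 6, 2, 1]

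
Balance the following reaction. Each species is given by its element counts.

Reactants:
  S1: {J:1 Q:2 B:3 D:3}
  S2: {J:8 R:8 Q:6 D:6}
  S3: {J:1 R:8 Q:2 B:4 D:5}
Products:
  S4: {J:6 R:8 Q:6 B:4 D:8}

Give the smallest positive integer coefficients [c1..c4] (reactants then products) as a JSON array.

J: 4·1+3·8+2·1 = 30 | 5·6 = 30
R: 4·0+3·8+2·8 = 40 | 5·8 = 40
Q: 4·2+3·6+2·2 = 30 | 5·6 = 30
B: 4·3+3·0+2·4 = 20 | 5·4 = 20
D: 4·3+3·6+2·5 = 40 | 5·8 = 40
gcd(4,3,2,5) = 1

Coefficients: [4, 3, 2, 5]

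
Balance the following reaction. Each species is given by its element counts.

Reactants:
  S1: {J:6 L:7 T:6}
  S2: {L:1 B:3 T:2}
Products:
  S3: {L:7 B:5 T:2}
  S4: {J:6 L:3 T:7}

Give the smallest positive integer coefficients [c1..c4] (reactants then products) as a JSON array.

Coefficients: [4, 5, 3, 4]

J: 4·6+5·0 = 24 | 3·0+4·6 = 24
L: 4·7+5·1 = 33 | 3·7+4·3 = 33
B: 4·0+5·3 = 15 | 3·5+4·0 = 15
T: 4·6+5·2 = 34 | 3·2+4·7 = 34
gcd(4,5,3,4) = 1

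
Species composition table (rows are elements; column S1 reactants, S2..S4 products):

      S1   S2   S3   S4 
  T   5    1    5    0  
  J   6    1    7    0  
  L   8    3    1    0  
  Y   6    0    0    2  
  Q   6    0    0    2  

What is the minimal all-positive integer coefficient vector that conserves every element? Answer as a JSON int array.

T: 2·5 = 10 | 5·1+1·5+6·0 = 10
J: 2·6 = 12 | 5·1+1·7+6·0 = 12
L: 2·8 = 16 | 5·3+1·1+6·0 = 16
Y: 2·6 = 12 | 5·0+1·0+6·2 = 12
Q: 2·6 = 12 | 5·0+1·0+6·2 = 12
gcd(2,5,1,6) = 1

Coefficients: [2, 5, 1, 6]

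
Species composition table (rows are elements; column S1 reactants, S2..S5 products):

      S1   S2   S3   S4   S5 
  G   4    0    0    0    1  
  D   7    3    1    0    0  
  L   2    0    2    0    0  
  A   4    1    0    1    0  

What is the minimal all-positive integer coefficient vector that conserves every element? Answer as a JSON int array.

G: 1·4 = 4 | 2·0+1·0+2·0+4·1 = 4
D: 1·7 = 7 | 2·3+1·1+2·0+4·0 = 7
L: 1·2 = 2 | 2·0+1·2+2·0+4·0 = 2
A: 1·4 = 4 | 2·1+1·0+2·1+4·0 = 4
gcd(1,2,1,2,4) = 1

Coefficients: [1, 2, 1, 2, 4]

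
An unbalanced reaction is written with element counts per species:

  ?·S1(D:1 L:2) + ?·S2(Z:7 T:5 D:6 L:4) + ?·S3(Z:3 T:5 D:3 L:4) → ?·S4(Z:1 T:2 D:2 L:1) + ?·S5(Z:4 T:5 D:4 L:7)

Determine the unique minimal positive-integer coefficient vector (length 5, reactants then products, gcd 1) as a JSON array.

Z: 6·0+1·7+6·3 = 25 | 5·1+5·4 = 25
T: 6·0+1·5+6·5 = 35 | 5·2+5·5 = 35
D: 6·1+1·6+6·3 = 30 | 5·2+5·4 = 30
L: 6·2+1·4+6·4 = 40 | 5·1+5·7 = 40
gcd(6,1,6,5,5) = 1

Coefficients: [6, 1, 6, 5, 5]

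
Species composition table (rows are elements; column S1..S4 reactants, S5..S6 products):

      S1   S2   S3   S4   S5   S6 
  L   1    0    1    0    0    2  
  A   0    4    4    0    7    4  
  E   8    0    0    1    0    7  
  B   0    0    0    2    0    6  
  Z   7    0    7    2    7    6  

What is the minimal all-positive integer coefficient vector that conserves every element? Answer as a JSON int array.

Coefficients: [1, 6, 3, 6, 4, 2]

L: 1·1+6·0+3·1+6·0 = 4 | 4·0+2·2 = 4
A: 1·0+6·4+3·4+6·0 = 36 | 4·7+2·4 = 36
E: 1·8+6·0+3·0+6·1 = 14 | 4·0+2·7 = 14
B: 1·0+6·0+3·0+6·2 = 12 | 4·0+2·6 = 12
Z: 1·7+6·0+3·7+6·2 = 40 | 4·7+2·6 = 40
gcd(1,6,3,6,4,2) = 1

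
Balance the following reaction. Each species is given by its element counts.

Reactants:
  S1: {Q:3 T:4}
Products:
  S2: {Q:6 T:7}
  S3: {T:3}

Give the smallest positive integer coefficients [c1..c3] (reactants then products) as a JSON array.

Q: 6·3 = 18 | 3·6+1·0 = 18
T: 6·4 = 24 | 3·7+1·3 = 24
gcd(6,3,1) = 1

Coefficients: [6, 3, 1]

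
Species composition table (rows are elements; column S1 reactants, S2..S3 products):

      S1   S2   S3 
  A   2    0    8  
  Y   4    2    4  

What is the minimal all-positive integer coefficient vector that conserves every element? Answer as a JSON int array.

A: 4·2 = 8 | 6·0+1·8 = 8
Y: 4·4 = 16 | 6·2+1·4 = 16
gcd(4,6,1) = 1

Coefficients: [4, 6, 1]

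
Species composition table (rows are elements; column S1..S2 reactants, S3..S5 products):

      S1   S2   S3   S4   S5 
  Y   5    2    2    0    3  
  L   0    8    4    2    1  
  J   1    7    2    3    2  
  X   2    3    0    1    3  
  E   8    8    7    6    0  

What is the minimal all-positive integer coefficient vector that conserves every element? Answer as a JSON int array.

Y: 4·5+5·2 = 30 | 6·2+5·0+6·3 = 30
L: 4·0+5·8 = 40 | 6·4+5·2+6·1 = 40
J: 4·1+5·7 = 39 | 6·2+5·3+6·2 = 39
X: 4·2+5·3 = 23 | 6·0+5·1+6·3 = 23
E: 4·8+5·8 = 72 | 6·7+5·6+6·0 = 72
gcd(4,5,6,5,6) = 1

Coefficients: [4, 5, 6, 5, 6]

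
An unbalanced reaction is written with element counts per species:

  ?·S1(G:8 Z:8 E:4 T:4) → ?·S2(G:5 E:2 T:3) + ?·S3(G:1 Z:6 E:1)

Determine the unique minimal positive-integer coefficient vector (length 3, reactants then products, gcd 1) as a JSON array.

G: 3·8 = 24 | 4·5+4·1 = 24
Z: 3·8 = 24 | 4·0+4·6 = 24
E: 3·4 = 12 | 4·2+4·1 = 12
T: 3·4 = 12 | 4·3+4·0 = 12
gcd(3,4,4) = 1

Coefficients: [3, 4, 4]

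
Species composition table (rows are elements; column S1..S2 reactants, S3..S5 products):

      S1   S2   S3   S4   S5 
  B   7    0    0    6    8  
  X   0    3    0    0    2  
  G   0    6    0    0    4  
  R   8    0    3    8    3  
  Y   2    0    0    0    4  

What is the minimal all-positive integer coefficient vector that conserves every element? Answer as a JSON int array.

Coefficients: [6, 2, 5, 3, 3]

B: 6·7+2·0 = 42 | 5·0+3·6+3·8 = 42
X: 6·0+2·3 = 6 | 5·0+3·0+3·2 = 6
G: 6·0+2·6 = 12 | 5·0+3·0+3·4 = 12
R: 6·8+2·0 = 48 | 5·3+3·8+3·3 = 48
Y: 6·2+2·0 = 12 | 5·0+3·0+3·4 = 12
gcd(6,2,5,3,3) = 1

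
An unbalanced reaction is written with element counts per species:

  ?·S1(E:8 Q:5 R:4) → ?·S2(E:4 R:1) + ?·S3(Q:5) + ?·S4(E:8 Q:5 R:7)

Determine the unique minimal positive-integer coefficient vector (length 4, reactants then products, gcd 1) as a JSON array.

E: 5·8 = 40 | 6·4+3·0+2·8 = 40
Q: 5·5 = 25 | 6·0+3·5+2·5 = 25
R: 5·4 = 20 | 6·1+3·0+2·7 = 20
gcd(5,6,3,2) = 1

Coefficients: [5, 6, 3, 2]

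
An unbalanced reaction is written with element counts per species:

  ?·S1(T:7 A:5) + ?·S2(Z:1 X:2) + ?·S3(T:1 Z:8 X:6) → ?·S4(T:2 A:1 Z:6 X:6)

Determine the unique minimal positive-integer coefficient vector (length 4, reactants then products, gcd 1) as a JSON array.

T: 1·7+6·0+3·1 = 10 | 5·2 = 10
A: 1·5+6·0+3·0 = 5 | 5·1 = 5
Z: 1·0+6·1+3·8 = 30 | 5·6 = 30
X: 1·0+6·2+3·6 = 30 | 5·6 = 30
gcd(1,6,3,5) = 1

Coefficients: [1, 6, 3, 5]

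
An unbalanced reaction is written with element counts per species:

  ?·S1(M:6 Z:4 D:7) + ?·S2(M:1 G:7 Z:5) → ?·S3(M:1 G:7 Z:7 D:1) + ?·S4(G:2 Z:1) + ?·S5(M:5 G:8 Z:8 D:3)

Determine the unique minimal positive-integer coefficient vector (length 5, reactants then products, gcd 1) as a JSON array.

Coefficients: [1, 5, 1, 6, 2]

M: 1·6+5·1 = 11 | 1·1+6·0+2·5 = 11
G: 1·0+5·7 = 35 | 1·7+6·2+2·8 = 35
Z: 1·4+5·5 = 29 | 1·7+6·1+2·8 = 29
D: 1·7+5·0 = 7 | 1·1+6·0+2·3 = 7
gcd(1,5,1,6,2) = 1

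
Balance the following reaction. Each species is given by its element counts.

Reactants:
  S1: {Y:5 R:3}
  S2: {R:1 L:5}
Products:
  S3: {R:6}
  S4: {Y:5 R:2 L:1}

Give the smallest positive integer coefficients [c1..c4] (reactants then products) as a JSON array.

Coefficients: [5, 1, 1, 5]

Y: 5·5+1·0 = 25 | 1·0+5·5 = 25
R: 5·3+1·1 = 16 | 1·6+5·2 = 16
L: 5·0+1·5 = 5 | 1·0+5·1 = 5
gcd(5,1,1,5) = 1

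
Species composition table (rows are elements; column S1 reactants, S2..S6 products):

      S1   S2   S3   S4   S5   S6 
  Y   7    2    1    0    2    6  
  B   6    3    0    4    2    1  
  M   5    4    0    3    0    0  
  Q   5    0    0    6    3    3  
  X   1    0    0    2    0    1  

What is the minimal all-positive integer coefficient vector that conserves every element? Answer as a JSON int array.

Coefficients: [3, 3, 5, 1, 2, 1]

Y: 3·7 = 21 | 3·2+5·1+1·0+2·2+1·6 = 21
B: 3·6 = 18 | 3·3+5·0+1·4+2·2+1·1 = 18
M: 3·5 = 15 | 3·4+5·0+1·3+2·0+1·0 = 15
Q: 3·5 = 15 | 3·0+5·0+1·6+2·3+1·3 = 15
X: 3·1 = 3 | 3·0+5·0+1·2+2·0+1·1 = 3
gcd(3,3,5,1,2,1) = 1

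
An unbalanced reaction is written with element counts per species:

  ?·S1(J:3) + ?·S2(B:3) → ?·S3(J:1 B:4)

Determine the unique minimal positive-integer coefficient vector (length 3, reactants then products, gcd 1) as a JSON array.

J: 1·3+4·0 = 3 | 3·1 = 3
B: 1·0+4·3 = 12 | 3·4 = 12
gcd(1,4,3) = 1

Coefficients: [1, 4, 3]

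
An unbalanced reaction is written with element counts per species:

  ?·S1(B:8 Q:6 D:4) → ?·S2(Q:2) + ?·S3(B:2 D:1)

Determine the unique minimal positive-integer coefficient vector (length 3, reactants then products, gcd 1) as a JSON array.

Coefficients: [1, 3, 4]

B: 1·8 = 8 | 3·0+4·2 = 8
Q: 1·6 = 6 | 3·2+4·0 = 6
D: 1·4 = 4 | 3·0+4·1 = 4
gcd(1,3,4) = 1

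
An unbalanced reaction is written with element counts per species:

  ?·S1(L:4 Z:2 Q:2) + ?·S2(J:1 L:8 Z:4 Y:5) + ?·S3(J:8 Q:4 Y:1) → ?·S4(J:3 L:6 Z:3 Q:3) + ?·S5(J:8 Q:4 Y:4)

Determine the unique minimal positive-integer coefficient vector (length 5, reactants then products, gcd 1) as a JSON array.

J: 5·0+2·1+6·8 = 50 | 6·3+4·8 = 50
L: 5·4+2·8+6·0 = 36 | 6·6+4·0 = 36
Z: 5·2+2·4+6·0 = 18 | 6·3+4·0 = 18
Q: 5·2+2·0+6·4 = 34 | 6·3+4·4 = 34
Y: 5·0+2·5+6·1 = 16 | 6·0+4·4 = 16
gcd(5,2,6,6,4) = 1

Coefficients: [5, 2, 6, 6, 4]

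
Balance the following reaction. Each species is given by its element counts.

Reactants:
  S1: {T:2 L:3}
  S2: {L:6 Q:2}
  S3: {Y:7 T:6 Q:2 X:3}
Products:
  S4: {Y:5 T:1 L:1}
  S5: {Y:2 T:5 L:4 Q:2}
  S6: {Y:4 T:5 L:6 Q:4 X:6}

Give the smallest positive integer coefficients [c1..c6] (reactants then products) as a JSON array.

Y: 4·0+5·0+6·7 = 42 | 4·5+5·2+3·4 = 42
T: 4·2+5·0+6·6 = 44 | 4·1+5·5+3·5 = 44
L: 4·3+5·6+6·0 = 42 | 4·1+5·4+3·6 = 42
Q: 4·0+5·2+6·2 = 22 | 4·0+5·2+3·4 = 22
X: 4·0+5·0+6·3 = 18 | 4·0+5·0+3·6 = 18
gcd(4,5,6,4,5,3) = 1

Coefficients: [4, 5, 6, 4, 5, 3]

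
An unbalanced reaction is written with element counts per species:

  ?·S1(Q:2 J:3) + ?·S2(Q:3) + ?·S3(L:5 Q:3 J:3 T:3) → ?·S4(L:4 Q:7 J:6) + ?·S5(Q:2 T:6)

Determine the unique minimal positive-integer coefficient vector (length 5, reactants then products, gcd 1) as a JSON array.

L: 6·0+5·0+4·5 = 20 | 5·4+2·0 = 20
Q: 6·2+5·3+4·3 = 39 | 5·7+2·2 = 39
J: 6·3+5·0+4·3 = 30 | 5·6+2·0 = 30
T: 6·0+5·0+4·3 = 12 | 5·0+2·6 = 12
gcd(6,5,4,5,2) = 1

Coefficients: [6, 5, 4, 5, 2]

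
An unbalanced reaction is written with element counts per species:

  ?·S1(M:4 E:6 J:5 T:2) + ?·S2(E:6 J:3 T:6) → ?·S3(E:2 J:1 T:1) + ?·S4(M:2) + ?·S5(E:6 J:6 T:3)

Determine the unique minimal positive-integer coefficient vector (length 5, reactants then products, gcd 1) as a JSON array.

M: 3·4+1·0 = 12 | 6·0+6·2+2·0 = 12
E: 3·6+1·6 = 24 | 6·2+6·0+2·6 = 24
J: 3·5+1·3 = 18 | 6·1+6·0+2·6 = 18
T: 3·2+1·6 = 12 | 6·1+6·0+2·3 = 12
gcd(3,1,6,6,2) = 1

Coefficients: [3, 1, 6, 6, 2]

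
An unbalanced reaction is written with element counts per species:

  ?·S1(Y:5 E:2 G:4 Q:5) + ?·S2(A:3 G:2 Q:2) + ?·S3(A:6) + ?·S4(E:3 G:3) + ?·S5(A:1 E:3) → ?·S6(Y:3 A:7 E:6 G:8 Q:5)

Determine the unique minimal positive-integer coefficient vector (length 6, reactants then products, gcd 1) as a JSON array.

Y: 3·5+5·0+3·0+6·0+2·0 = 15 | 5·3 = 15
A: 3·0+5·3+3·6+6·0+2·1 = 35 | 5·7 = 35
E: 3·2+5·0+3·0+6·3+2·3 = 30 | 5·6 = 30
G: 3·4+5·2+3·0+6·3+2·0 = 40 | 5·8 = 40
Q: 3·5+5·2+3·0+6·0+2·0 = 25 | 5·5 = 25
gcd(3,5,3,6,2,5) = 1

Coefficients: [3, 5, 3, 6, 2, 5]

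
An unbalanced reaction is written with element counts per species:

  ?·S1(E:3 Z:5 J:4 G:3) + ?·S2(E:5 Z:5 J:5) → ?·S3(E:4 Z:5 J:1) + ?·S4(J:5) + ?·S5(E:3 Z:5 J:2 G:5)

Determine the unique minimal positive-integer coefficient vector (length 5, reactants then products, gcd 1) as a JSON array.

E: 5·3+2·5 = 25 | 4·4+4·0+3·3 = 25
Z: 5·5+2·5 = 35 | 4·5+4·0+3·5 = 35
J: 5·4+2·5 = 30 | 4·1+4·5+3·2 = 30
G: 5·3+2·0 = 15 | 4·0+4·0+3·5 = 15
gcd(5,2,4,4,3) = 1

Coefficients: [5, 2, 4, 4, 3]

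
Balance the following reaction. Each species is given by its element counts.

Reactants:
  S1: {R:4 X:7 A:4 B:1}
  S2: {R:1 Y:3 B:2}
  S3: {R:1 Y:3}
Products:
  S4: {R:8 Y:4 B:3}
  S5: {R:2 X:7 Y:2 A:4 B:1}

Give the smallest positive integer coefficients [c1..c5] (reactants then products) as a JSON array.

Coefficients: [5, 3, 3, 2, 5]

R: 5·4+3·1+3·1 = 26 | 2·8+5·2 = 26
X: 5·7+3·0+3·0 = 35 | 2·0+5·7 = 35
Y: 5·0+3·3+3·3 = 18 | 2·4+5·2 = 18
A: 5·4+3·0+3·0 = 20 | 2·0+5·4 = 20
B: 5·1+3·2+3·0 = 11 | 2·3+5·1 = 11
gcd(5,3,3,2,5) = 1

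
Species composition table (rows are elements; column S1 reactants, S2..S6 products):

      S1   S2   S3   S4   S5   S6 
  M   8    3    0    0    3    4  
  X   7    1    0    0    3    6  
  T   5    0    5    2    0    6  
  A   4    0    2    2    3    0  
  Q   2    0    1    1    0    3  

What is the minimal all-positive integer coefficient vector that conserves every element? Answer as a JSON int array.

M: 6·8 = 48 | 6·3+2·0+1·0+6·3+3·4 = 48
X: 6·7 = 42 | 6·1+2·0+1·0+6·3+3·6 = 42
T: 6·5 = 30 | 6·0+2·5+1·2+6·0+3·6 = 30
A: 6·4 = 24 | 6·0+2·2+1·2+6·3+3·0 = 24
Q: 6·2 = 12 | 6·0+2·1+1·1+6·0+3·3 = 12
gcd(6,6,2,1,6,3) = 1

Coefficients: [6, 6, 2, 1, 6, 3]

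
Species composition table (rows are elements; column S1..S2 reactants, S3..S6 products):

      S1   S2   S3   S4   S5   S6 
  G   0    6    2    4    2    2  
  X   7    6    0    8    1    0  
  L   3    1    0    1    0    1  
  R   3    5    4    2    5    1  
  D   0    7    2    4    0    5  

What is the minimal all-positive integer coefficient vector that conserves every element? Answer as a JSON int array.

G: 1·0+6·6 = 36 | 1·2+5·4+3·2+4·2 = 36
X: 1·7+6·6 = 43 | 1·0+5·8+3·1+4·0 = 43
L: 1·3+6·1 = 9 | 1·0+5·1+3·0+4·1 = 9
R: 1·3+6·5 = 33 | 1·4+5·2+3·5+4·1 = 33
D: 1·0+6·7 = 42 | 1·2+5·4+3·0+4·5 = 42
gcd(1,6,1,5,3,4) = 1

Coefficients: [1, 6, 1, 5, 3, 4]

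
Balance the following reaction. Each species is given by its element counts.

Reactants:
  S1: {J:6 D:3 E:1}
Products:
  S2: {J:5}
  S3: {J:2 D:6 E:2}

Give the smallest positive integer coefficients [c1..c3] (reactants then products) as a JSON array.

Coefficients: [2, 2, 1]

J: 2·6 = 12 | 2·5+1·2 = 12
D: 2·3 = 6 | 2·0+1·6 = 6
E: 2·1 = 2 | 2·0+1·2 = 2
gcd(2,2,1) = 1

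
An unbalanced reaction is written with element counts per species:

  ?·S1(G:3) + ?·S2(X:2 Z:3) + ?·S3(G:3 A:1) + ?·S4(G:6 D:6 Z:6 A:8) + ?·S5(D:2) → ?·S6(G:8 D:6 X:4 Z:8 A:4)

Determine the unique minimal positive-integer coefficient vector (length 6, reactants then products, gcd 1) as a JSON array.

Coefficients: [2, 6, 4, 1, 6, 3]

G: 2·3+6·0+4·3+1·6+6·0 = 24 | 3·8 = 24
D: 2·0+6·0+4·0+1·6+6·2 = 18 | 3·6 = 18
X: 2·0+6·2+4·0+1·0+6·0 = 12 | 3·4 = 12
Z: 2·0+6·3+4·0+1·6+6·0 = 24 | 3·8 = 24
A: 2·0+6·0+4·1+1·8+6·0 = 12 | 3·4 = 12
gcd(2,6,4,1,6,3) = 1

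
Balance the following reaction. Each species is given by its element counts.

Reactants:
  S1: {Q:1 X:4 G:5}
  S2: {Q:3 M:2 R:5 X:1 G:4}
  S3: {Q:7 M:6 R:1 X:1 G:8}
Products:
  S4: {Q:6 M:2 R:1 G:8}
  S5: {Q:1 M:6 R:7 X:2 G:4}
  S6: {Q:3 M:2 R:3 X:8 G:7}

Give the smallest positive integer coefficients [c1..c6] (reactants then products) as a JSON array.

Coefficients: [5, 5, 3, 5, 2, 3]

Q: 5·1+5·3+3·7 = 41 | 5·6+2·1+3·3 = 41
M: 5·0+5·2+3·6 = 28 | 5·2+2·6+3·2 = 28
R: 5·0+5·5+3·1 = 28 | 5·1+2·7+3·3 = 28
X: 5·4+5·1+3·1 = 28 | 5·0+2·2+3·8 = 28
G: 5·5+5·4+3·8 = 69 | 5·8+2·4+3·7 = 69
gcd(5,5,3,5,2,3) = 1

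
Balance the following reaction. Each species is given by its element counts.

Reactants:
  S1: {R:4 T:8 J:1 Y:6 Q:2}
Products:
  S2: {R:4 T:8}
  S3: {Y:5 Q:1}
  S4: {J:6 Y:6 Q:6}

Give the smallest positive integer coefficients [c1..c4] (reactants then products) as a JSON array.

R: 6·4 = 24 | 6·4+6·0+1·0 = 24
T: 6·8 = 48 | 6·8+6·0+1·0 = 48
J: 6·1 = 6 | 6·0+6·0+1·6 = 6
Y: 6·6 = 36 | 6·0+6·5+1·6 = 36
Q: 6·2 = 12 | 6·0+6·1+1·6 = 12
gcd(6,6,6,1) = 1

Coefficients: [6, 6, 6, 1]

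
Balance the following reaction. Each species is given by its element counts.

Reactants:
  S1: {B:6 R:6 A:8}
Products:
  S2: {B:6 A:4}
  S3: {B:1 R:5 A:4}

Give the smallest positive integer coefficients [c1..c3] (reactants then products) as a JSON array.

Coefficients: [5, 4, 6]

B: 5·6 = 30 | 4·6+6·1 = 30
R: 5·6 = 30 | 4·0+6·5 = 30
A: 5·8 = 40 | 4·4+6·4 = 40
gcd(5,4,6) = 1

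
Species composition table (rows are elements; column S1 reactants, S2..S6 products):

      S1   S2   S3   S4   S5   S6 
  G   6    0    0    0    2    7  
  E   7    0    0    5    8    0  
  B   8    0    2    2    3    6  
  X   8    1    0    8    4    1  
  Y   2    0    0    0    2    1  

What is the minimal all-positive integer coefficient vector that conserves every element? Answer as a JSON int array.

Coefficients: [3, 6, 2, 1, 2, 2]

G: 3·6 = 18 | 6·0+2·0+1·0+2·2+2·7 = 18
E: 3·7 = 21 | 6·0+2·0+1·5+2·8+2·0 = 21
B: 3·8 = 24 | 6·0+2·2+1·2+2·3+2·6 = 24
X: 3·8 = 24 | 6·1+2·0+1·8+2·4+2·1 = 24
Y: 3·2 = 6 | 6·0+2·0+1·0+2·2+2·1 = 6
gcd(3,6,2,1,2,2) = 1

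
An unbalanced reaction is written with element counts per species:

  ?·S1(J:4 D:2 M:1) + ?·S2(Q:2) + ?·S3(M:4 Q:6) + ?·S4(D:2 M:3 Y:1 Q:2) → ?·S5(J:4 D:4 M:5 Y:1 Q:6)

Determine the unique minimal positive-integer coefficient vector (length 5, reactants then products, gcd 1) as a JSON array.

Coefficients: [4, 5, 1, 4, 4]

J: 4·4+5·0+1·0+4·0 = 16 | 4·4 = 16
D: 4·2+5·0+1·0+4·2 = 16 | 4·4 = 16
M: 4·1+5·0+1·4+4·3 = 20 | 4·5 = 20
Y: 4·0+5·0+1·0+4·1 = 4 | 4·1 = 4
Q: 4·0+5·2+1·6+4·2 = 24 | 4·6 = 24
gcd(4,5,1,4,4) = 1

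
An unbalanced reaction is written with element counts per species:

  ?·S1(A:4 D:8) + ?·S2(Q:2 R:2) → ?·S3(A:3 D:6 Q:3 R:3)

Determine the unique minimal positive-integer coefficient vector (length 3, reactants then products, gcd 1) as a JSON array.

A: 3·4+6·0 = 12 | 4·3 = 12
D: 3·8+6·0 = 24 | 4·6 = 24
Q: 3·0+6·2 = 12 | 4·3 = 12
R: 3·0+6·2 = 12 | 4·3 = 12
gcd(3,6,4) = 1

Coefficients: [3, 6, 4]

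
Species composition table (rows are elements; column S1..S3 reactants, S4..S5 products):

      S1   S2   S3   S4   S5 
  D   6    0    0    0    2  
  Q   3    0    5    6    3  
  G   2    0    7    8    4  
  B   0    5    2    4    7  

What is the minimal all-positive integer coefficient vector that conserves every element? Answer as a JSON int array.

Coefficients: [1, 5, 6, 4, 3]

D: 1·6+5·0+6·0 = 6 | 4·0+3·2 = 6
Q: 1·3+5·0+6·5 = 33 | 4·6+3·3 = 33
G: 1·2+5·0+6·7 = 44 | 4·8+3·4 = 44
B: 1·0+5·5+6·2 = 37 | 4·4+3·7 = 37
gcd(1,5,6,4,3) = 1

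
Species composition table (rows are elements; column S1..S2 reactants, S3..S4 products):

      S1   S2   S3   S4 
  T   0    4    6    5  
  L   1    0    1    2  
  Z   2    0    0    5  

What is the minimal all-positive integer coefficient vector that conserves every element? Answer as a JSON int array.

Coefficients: [5, 4, 1, 2]

T: 5·0+4·4 = 16 | 1·6+2·5 = 16
L: 5·1+4·0 = 5 | 1·1+2·2 = 5
Z: 5·2+4·0 = 10 | 1·0+2·5 = 10
gcd(5,4,1,2) = 1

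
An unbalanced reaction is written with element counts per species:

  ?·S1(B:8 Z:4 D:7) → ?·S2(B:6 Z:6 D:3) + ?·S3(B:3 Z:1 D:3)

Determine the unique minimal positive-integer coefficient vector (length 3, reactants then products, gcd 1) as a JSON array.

Coefficients: [3, 1, 6]

B: 3·8 = 24 | 1·6+6·3 = 24
Z: 3·4 = 12 | 1·6+6·1 = 12
D: 3·7 = 21 | 1·3+6·3 = 21
gcd(3,1,6) = 1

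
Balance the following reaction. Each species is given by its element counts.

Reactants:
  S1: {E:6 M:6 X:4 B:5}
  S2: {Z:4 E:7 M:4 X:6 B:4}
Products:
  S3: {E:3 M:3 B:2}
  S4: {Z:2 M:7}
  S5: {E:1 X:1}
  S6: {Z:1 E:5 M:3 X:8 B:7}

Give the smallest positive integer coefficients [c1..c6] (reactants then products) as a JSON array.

Coefficients: [4, 1, 5, 1, 6, 2]

Z: 4·0+1·4 = 4 | 5·0+1·2+6·0+2·1 = 4
E: 4·6+1·7 = 31 | 5·3+1·0+6·1+2·5 = 31
M: 4·6+1·4 = 28 | 5·3+1·7+6·0+2·3 = 28
X: 4·4+1·6 = 22 | 5·0+1·0+6·1+2·8 = 22
B: 4·5+1·4 = 24 | 5·2+1·0+6·0+2·7 = 24
gcd(4,1,5,1,6,2) = 1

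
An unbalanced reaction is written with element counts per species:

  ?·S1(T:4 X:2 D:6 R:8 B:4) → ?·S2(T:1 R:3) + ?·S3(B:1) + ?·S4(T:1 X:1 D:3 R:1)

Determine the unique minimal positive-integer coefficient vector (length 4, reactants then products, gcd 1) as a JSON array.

T: 1·4 = 4 | 2·1+4·0+2·1 = 4
X: 1·2 = 2 | 2·0+4·0+2·1 = 2
D: 1·6 = 6 | 2·0+4·0+2·3 = 6
R: 1·8 = 8 | 2·3+4·0+2·1 = 8
B: 1·4 = 4 | 2·0+4·1+2·0 = 4
gcd(1,2,4,2) = 1

Coefficients: [1, 2, 4, 2]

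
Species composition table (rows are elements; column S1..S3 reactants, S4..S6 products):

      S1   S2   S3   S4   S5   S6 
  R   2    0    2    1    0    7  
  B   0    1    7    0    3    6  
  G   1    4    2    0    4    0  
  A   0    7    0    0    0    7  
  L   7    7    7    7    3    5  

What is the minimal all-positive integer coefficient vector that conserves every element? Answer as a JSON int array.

Coefficients: [4, 1, 2, 5, 3, 1]

R: 4·2+1·0+2·2 = 12 | 5·1+3·0+1·7 = 12
B: 4·0+1·1+2·7 = 15 | 5·0+3·3+1·6 = 15
G: 4·1+1·4+2·2 = 12 | 5·0+3·4+1·0 = 12
A: 4·0+1·7+2·0 = 7 | 5·0+3·0+1·7 = 7
L: 4·7+1·7+2·7 = 49 | 5·7+3·3+1·5 = 49
gcd(4,1,2,5,3,1) = 1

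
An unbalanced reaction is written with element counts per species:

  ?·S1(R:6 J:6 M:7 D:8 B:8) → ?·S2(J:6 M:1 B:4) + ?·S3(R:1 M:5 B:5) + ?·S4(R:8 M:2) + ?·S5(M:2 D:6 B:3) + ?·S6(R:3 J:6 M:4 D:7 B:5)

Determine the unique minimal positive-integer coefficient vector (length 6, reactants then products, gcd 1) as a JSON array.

R: 5·6 = 30 | 1·0+2·1+2·8+2·0+4·3 = 30
J: 5·6 = 30 | 1·6+2·0+2·0+2·0+4·6 = 30
M: 5·7 = 35 | 1·1+2·5+2·2+2·2+4·4 = 35
D: 5·8 = 40 | 1·0+2·0+2·0+2·6+4·7 = 40
B: 5·8 = 40 | 1·4+2·5+2·0+2·3+4·5 = 40
gcd(5,1,2,2,2,4) = 1

Coefficients: [5, 1, 2, 2, 2, 4]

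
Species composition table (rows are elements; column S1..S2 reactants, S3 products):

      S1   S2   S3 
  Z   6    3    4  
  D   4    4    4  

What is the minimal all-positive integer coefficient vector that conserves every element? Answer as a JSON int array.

Z: 1·6+2·3 = 12 | 3·4 = 12
D: 1·4+2·4 = 12 | 3·4 = 12
gcd(1,2,3) = 1

Coefficients: [1, 2, 3]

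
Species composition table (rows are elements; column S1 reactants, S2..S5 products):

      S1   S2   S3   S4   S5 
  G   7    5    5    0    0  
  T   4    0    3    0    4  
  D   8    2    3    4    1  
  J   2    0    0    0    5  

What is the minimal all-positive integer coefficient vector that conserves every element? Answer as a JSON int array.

G: 5·7 = 35 | 3·5+4·5+5·0+2·0 = 35
T: 5·4 = 20 | 3·0+4·3+5·0+2·4 = 20
D: 5·8 = 40 | 3·2+4·3+5·4+2·1 = 40
J: 5·2 = 10 | 3·0+4·0+5·0+2·5 = 10
gcd(5,3,4,5,2) = 1

Coefficients: [5, 3, 4, 5, 2]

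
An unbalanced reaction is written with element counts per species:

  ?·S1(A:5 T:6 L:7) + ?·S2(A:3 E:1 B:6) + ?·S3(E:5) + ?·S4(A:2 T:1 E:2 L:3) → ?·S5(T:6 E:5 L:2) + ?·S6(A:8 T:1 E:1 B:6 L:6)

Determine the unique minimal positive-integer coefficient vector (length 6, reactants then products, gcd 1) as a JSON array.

A: 3·5+5·3+1·0+5·2 = 40 | 3·0+5·8 = 40
T: 3·6+5·0+1·0+5·1 = 23 | 3·6+5·1 = 23
E: 3·0+5·1+1·5+5·2 = 20 | 3·5+5·1 = 20
B: 3·0+5·6+1·0+5·0 = 30 | 3·0+5·6 = 30
L: 3·7+5·0+1·0+5·3 = 36 | 3·2+5·6 = 36
gcd(3,5,1,5,3,5) = 1

Coefficients: [3, 5, 1, 5, 3, 5]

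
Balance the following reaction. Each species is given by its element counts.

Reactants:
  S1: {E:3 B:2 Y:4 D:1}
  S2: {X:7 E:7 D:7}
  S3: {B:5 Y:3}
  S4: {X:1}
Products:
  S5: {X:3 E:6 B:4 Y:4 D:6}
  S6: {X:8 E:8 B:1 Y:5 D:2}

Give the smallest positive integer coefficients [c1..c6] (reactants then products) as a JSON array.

Coefficients: [6, 4, 2, 3, 5, 2]

X: 6·0+4·7+2·0+3·1 = 31 | 5·3+2·8 = 31
E: 6·3+4·7+2·0+3·0 = 46 | 5·6+2·8 = 46
B: 6·2+4·0+2·5+3·0 = 22 | 5·4+2·1 = 22
Y: 6·4+4·0+2·3+3·0 = 30 | 5·4+2·5 = 30
D: 6·1+4·7+2·0+3·0 = 34 | 5·6+2·2 = 34
gcd(6,4,2,3,5,2) = 1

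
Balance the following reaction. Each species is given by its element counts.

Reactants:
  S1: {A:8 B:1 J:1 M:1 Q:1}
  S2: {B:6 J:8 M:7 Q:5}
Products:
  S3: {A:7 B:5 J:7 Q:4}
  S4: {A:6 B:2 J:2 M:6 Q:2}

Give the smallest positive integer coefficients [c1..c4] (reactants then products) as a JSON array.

Coefficients: [4, 2, 2, 3]

A: 4·8+2·0 = 32 | 2·7+3·6 = 32
B: 4·1+2·6 = 16 | 2·5+3·2 = 16
J: 4·1+2·8 = 20 | 2·7+3·2 = 20
M: 4·1+2·7 = 18 | 2·0+3·6 = 18
Q: 4·1+2·5 = 14 | 2·4+3·2 = 14
gcd(4,2,2,3) = 1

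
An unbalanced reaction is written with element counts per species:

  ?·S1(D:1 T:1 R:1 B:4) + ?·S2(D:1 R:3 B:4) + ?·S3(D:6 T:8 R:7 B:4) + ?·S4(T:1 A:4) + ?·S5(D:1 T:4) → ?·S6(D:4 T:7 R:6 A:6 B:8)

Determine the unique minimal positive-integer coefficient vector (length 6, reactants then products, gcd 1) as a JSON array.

Coefficients: [2, 5, 1, 6, 3, 4]

D: 2·1+5·1+1·6+6·0+3·1 = 16 | 4·4 = 16
T: 2·1+5·0+1·8+6·1+3·4 = 28 | 4·7 = 28
R: 2·1+5·3+1·7+6·0+3·0 = 24 | 4·6 = 24
A: 2·0+5·0+1·0+6·4+3·0 = 24 | 4·6 = 24
B: 2·4+5·4+1·4+6·0+3·0 = 32 | 4·8 = 32
gcd(2,5,1,6,3,4) = 1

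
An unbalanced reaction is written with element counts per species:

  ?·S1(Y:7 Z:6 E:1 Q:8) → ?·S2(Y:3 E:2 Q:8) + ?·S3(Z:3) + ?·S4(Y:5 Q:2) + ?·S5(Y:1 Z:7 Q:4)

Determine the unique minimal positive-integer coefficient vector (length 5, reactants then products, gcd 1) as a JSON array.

Y: 6·7 = 42 | 3·3+5·0+6·5+3·1 = 42
Z: 6·6 = 36 | 3·0+5·3+6·0+3·7 = 36
E: 6·1 = 6 | 3·2+5·0+6·0+3·0 = 6
Q: 6·8 = 48 | 3·8+5·0+6·2+3·4 = 48
gcd(6,3,5,6,3) = 1

Coefficients: [6, 3, 5, 6, 3]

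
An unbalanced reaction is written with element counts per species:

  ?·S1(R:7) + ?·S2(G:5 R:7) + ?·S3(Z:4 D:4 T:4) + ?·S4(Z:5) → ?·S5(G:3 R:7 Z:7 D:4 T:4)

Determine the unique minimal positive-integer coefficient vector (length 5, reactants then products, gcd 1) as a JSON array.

G: 2·0+3·5+5·0+3·0 = 15 | 5·3 = 15
R: 2·7+3·7+5·0+3·0 = 35 | 5·7 = 35
Z: 2·0+3·0+5·4+3·5 = 35 | 5·7 = 35
D: 2·0+3·0+5·4+3·0 = 20 | 5·4 = 20
T: 2·0+3·0+5·4+3·0 = 20 | 5·4 = 20
gcd(2,3,5,3,5) = 1

Coefficients: [2, 3, 5, 3, 5]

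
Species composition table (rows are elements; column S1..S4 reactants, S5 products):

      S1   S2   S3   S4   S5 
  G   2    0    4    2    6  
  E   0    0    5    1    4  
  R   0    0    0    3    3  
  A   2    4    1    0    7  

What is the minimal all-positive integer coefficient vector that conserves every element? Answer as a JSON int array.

Coefficients: [4, 6, 3, 5, 5]

G: 4·2+6·0+3·4+5·2 = 30 | 5·6 = 30
E: 4·0+6·0+3·5+5·1 = 20 | 5·4 = 20
R: 4·0+6·0+3·0+5·3 = 15 | 5·3 = 15
A: 4·2+6·4+3·1+5·0 = 35 | 5·7 = 35
gcd(4,6,3,5,5) = 1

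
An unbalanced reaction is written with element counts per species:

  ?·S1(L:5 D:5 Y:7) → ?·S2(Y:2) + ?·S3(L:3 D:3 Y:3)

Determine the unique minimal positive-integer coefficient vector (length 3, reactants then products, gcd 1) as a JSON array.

Coefficients: [3, 3, 5]

L: 3·5 = 15 | 3·0+5·3 = 15
D: 3·5 = 15 | 3·0+5·3 = 15
Y: 3·7 = 21 | 3·2+5·3 = 21
gcd(3,3,5) = 1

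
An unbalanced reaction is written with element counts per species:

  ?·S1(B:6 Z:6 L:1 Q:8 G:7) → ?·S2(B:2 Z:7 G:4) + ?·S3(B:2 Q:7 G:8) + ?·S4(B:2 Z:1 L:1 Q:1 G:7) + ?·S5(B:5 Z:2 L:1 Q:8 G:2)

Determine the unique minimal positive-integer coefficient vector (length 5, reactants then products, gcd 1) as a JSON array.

B: 5·6 = 30 | 3·2+1·2+1·2+4·5 = 30
Z: 5·6 = 30 | 3·7+1·0+1·1+4·2 = 30
L: 5·1 = 5 | 3·0+1·0+1·1+4·1 = 5
Q: 5·8 = 40 | 3·0+1·7+1·1+4·8 = 40
G: 5·7 = 35 | 3·4+1·8+1·7+4·2 = 35
gcd(5,3,1,1,4) = 1

Coefficients: [5, 3, 1, 1, 4]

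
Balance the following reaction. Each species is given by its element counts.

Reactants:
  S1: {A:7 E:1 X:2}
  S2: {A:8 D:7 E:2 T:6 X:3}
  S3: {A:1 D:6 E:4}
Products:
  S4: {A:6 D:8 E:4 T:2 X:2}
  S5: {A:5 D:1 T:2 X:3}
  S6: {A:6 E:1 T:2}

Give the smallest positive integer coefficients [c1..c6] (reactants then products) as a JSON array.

Coefficients: [6, 5, 3, 6, 5, 4]

A: 6·7+5·8+3·1 = 85 | 6·6+5·5+4·6 = 85
D: 6·0+5·7+3·6 = 53 | 6·8+5·1+4·0 = 53
E: 6·1+5·2+3·4 = 28 | 6·4+5·0+4·1 = 28
T: 6·0+5·6+3·0 = 30 | 6·2+5·2+4·2 = 30
X: 6·2+5·3+3·0 = 27 | 6·2+5·3+4·0 = 27
gcd(6,5,3,6,5,4) = 1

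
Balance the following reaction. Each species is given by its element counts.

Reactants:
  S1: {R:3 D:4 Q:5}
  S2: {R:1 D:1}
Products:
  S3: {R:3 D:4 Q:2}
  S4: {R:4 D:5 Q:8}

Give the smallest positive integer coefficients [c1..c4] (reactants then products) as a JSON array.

Coefficients: [2, 1, 1, 1]

R: 2·3+1·1 = 7 | 1·3+1·4 = 7
D: 2·4+1·1 = 9 | 1·4+1·5 = 9
Q: 2·5+1·0 = 10 | 1·2+1·8 = 10
gcd(2,1,1,1) = 1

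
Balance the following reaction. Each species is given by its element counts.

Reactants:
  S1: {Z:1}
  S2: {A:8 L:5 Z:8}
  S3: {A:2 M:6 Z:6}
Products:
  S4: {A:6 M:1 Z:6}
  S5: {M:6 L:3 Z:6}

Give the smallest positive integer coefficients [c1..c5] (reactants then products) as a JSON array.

A: 6·0+3·8+6·2 = 36 | 6·6+5·0 = 36
M: 6·0+3·0+6·6 = 36 | 6·1+5·6 = 36
L: 6·0+3·5+6·0 = 15 | 6·0+5·3 = 15
Z: 6·1+3·8+6·6 = 66 | 6·6+5·6 = 66
gcd(6,3,6,6,5) = 1

Coefficients: [6, 3, 6, 6, 5]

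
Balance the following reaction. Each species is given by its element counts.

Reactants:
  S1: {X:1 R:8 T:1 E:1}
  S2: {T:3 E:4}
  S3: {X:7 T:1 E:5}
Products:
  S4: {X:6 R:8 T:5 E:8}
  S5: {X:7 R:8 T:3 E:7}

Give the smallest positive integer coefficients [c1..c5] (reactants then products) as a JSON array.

Coefficients: [6, 3, 5, 1, 5]

X: 6·1+3·0+5·7 = 41 | 1·6+5·7 = 41
R: 6·8+3·0+5·0 = 48 | 1·8+5·8 = 48
T: 6·1+3·3+5·1 = 20 | 1·5+5·3 = 20
E: 6·1+3·4+5·5 = 43 | 1·8+5·7 = 43
gcd(6,3,5,1,5) = 1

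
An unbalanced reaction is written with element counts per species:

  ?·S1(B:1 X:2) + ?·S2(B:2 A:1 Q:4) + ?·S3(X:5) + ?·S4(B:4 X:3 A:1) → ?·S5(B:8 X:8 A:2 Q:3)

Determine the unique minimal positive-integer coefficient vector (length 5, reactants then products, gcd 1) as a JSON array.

B: 6·1+3·2+1·0+5·4 = 32 | 4·8 = 32
X: 6·2+3·0+1·5+5·3 = 32 | 4·8 = 32
A: 6·0+3·1+1·0+5·1 = 8 | 4·2 = 8
Q: 6·0+3·4+1·0+5·0 = 12 | 4·3 = 12
gcd(6,3,1,5,4) = 1

Coefficients: [6, 3, 1, 5, 4]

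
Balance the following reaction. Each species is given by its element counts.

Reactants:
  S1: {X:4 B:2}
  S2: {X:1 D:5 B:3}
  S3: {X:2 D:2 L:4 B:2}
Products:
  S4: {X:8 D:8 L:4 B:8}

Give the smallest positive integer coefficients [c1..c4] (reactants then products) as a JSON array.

Coefficients: [6, 6, 5, 5]

X: 6·4+6·1+5·2 = 40 | 5·8 = 40
D: 6·0+6·5+5·2 = 40 | 5·8 = 40
L: 6·0+6·0+5·4 = 20 | 5·4 = 20
B: 6·2+6·3+5·2 = 40 | 5·8 = 40
gcd(6,6,5,5) = 1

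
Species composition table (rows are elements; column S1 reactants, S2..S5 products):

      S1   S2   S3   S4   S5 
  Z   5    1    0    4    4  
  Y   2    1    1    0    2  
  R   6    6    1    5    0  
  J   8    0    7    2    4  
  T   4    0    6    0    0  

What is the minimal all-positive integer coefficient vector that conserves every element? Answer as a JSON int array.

Z: 6·5 = 30 | 2·1+4·0+4·4+3·4 = 30
Y: 6·2 = 12 | 2·1+4·1+4·0+3·2 = 12
R: 6·6 = 36 | 2·6+4·1+4·5+3·0 = 36
J: 6·8 = 48 | 2·0+4·7+4·2+3·4 = 48
T: 6·4 = 24 | 2·0+4·6+4·0+3·0 = 24
gcd(6,2,4,4,3) = 1

Coefficients: [6, 2, 4, 4, 3]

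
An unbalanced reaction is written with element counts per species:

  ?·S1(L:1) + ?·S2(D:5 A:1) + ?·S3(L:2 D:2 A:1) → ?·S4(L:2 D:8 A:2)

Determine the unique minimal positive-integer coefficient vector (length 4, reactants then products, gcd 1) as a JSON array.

Coefficients: [2, 4, 2, 3]

L: 2·1+4·0+2·2 = 6 | 3·2 = 6
D: 2·0+4·5+2·2 = 24 | 3·8 = 24
A: 2·0+4·1+2·1 = 6 | 3·2 = 6
gcd(2,4,2,3) = 1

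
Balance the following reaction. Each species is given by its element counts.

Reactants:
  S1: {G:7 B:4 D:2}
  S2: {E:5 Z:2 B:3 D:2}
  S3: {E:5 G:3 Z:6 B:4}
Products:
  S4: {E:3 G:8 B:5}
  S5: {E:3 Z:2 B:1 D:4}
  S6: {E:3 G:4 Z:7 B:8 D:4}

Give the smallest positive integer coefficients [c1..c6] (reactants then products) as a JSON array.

Coefficients: [6, 4, 2, 5, 3, 2]

E: 6·0+4·5+2·5 = 30 | 5·3+3·3+2·3 = 30
G: 6·7+4·0+2·3 = 48 | 5·8+3·0+2·4 = 48
Z: 6·0+4·2+2·6 = 20 | 5·0+3·2+2·7 = 20
B: 6·4+4·3+2·4 = 44 | 5·5+3·1+2·8 = 44
D: 6·2+4·2+2·0 = 20 | 5·0+3·4+2·4 = 20
gcd(6,4,2,5,3,2) = 1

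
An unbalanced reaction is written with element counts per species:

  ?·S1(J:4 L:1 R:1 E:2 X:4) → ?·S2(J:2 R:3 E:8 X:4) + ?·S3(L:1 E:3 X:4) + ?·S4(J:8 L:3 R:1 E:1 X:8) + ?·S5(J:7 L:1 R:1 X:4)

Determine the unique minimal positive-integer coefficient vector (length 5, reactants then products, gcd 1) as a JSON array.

Coefficients: [6, 1, 1, 1, 2]

J: 6·4 = 24 | 1·2+1·0+1·8+2·7 = 24
L: 6·1 = 6 | 1·0+1·1+1·3+2·1 = 6
R: 6·1 = 6 | 1·3+1·0+1·1+2·1 = 6
E: 6·2 = 12 | 1·8+1·3+1·1+2·0 = 12
X: 6·4 = 24 | 1·4+1·4+1·8+2·4 = 24
gcd(6,1,1,1,2) = 1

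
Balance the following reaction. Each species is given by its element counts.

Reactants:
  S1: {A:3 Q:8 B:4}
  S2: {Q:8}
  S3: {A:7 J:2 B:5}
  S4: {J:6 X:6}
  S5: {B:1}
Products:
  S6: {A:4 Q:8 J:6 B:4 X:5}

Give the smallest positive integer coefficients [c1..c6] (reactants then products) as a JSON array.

Coefficients: [1, 5, 3, 5, 5, 6]

A: 1·3+5·0+3·7+5·0+5·0 = 24 | 6·4 = 24
Q: 1·8+5·8+3·0+5·0+5·0 = 48 | 6·8 = 48
J: 1·0+5·0+3·2+5·6+5·0 = 36 | 6·6 = 36
B: 1·4+5·0+3·5+5·0+5·1 = 24 | 6·4 = 24
X: 1·0+5·0+3·0+5·6+5·0 = 30 | 6·5 = 30
gcd(1,5,3,5,5,6) = 1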